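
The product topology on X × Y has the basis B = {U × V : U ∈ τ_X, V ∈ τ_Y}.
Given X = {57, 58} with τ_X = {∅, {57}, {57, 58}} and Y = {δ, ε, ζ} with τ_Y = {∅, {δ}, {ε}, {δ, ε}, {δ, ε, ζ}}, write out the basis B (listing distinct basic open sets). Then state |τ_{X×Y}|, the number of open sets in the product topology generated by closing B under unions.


Basis B = {∅ × ∅, {57} × {δ}, {57} × {ε}, {57} × {δ, ε}, {57, 58} × {δ}, {57, 58} × {ε}, {57} × {δ, ε, ζ}, {57, 58} × {δ, ε}, {57, 58} × {δ, ε, ζ}}; |τ_{X×Y}| = 14.

Enumerate products U × V with U ∈ τ_X, V ∈ τ_Y (deduplicated):
  ∅ × ∅ = {} (∅)
  {57} × {δ} = {(57,δ)}
  {57} × {ε} = {(57,ε)}
  {57} × {δ, ε} = {(57,δ), (57,ε)}
  {57, 58} × {δ} = {(57,δ), (58,δ)}
  {57, 58} × {ε} = {(57,ε), (58,ε)}
  {57} × {δ, ε, ζ} = {(57,δ), (57,ε), (57,ζ)}
  {57, 58} × {δ, ε} = {(57,δ), (57,ε), (58,δ), (58,ε)}
  {57, 58} × {δ, ε, ζ} = {(57,δ), (57,ε), (57,ζ), (58,δ), (58,ε), (58,ζ)}
These 9 distinct sets form the basis B.
Close under arbitrary unions to get τ_{X×Y}; counting gives |τ_{X×Y}| = 14.


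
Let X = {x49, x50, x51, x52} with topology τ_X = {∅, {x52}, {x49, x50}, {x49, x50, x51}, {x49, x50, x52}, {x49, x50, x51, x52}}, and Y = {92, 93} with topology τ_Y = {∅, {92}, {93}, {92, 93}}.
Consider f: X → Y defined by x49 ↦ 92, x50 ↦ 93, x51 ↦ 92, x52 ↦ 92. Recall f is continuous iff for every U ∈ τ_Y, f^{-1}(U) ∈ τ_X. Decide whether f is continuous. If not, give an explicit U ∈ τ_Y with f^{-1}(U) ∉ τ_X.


f is NOT continuous.

Compute f^{-1}(U) for each U ∈ τ_Y:
  U = ∅: f^{-1}(U) = ∅ ∈ τ_X ✓.
  U = {92}: f^{-1}(U) = {x49, x51, x52} ∉ τ_X ✗.
  U = {93}: f^{-1}(U) = {x50} ∉ τ_X ✗.
  U = {92, 93}: f^{-1}(U) = {x49, x50, x51, x52} ∈ τ_X ✓.
Found U = {92} with f^{-1}(U) = {x49, x51, x52} not in τ_X. Therefore f is NOT continuous.


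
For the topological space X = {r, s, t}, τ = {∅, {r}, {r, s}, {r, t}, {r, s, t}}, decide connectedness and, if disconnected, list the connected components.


(X, τ) is connected.

Find clopen sets (U ∈ τ with X ∖ U ∈ τ):
  U = ∅, X ∖ U = {r, s, t} — both open, so U is clopen.
  U = {r, s, t}, X ∖ U = ∅ — both open, so U is clopen.
Only trivial clopens (∅ and X) exist, so (X, τ) is connected.
Compute connected components by grouping points that agree on all clopens:
  component: {r, s, t}


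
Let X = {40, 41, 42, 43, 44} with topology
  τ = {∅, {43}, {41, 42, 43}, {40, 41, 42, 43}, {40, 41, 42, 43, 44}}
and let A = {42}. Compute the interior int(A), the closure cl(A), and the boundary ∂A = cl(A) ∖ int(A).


int(A) = ∅, cl(A) = {40, 41, 42, 44}, ∂A = {40, 41, 42, 44}.

Closed sets in (X, τ) are complements of opens:
  closed(X, τ) = {∅, {44}, {40, 44}, {40, 41, 42, 44}, {40, 41, 42, 43, 44}}.
int(A) = ⋃ {U ∈ τ : U ⊆ A}. Opens contained in A: ∅.
Taking the union of these: int(A) = ∅.
cl(A) = ⋂ {C closed : A ⊆ C}. Closed sets containing A: {40, 41, 42, 44}, {40, 41, 42, 43, 44}.
Intersecting these: cl(A) = {40, 41, 42, 44}.
∂A = cl(A) ∖ int(A) = {40, 41, 42, 44} ∖ ∅ = {40, 41, 42, 44}.


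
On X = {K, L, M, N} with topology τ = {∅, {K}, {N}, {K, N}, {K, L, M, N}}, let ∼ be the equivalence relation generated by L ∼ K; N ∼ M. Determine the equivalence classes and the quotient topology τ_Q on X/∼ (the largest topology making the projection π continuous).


X/∼ = {[K=L], [M=N]}; |τ_Q| = 2.

Equivalence classes: [K=L], [M=N].
Quotient map π: X → X/∼ sends K ↦ [K=L], L ↦ [K=L], M ↦ [M=N], N ↦ [M=N].
For each subset V ⊆ X/∼, compute π^{-1}(V) ⊆ X and check whether π^{-1}(V) ∈ τ. V is open in τ_Q iff π^{-1}(V) ∈ τ.
  V = {}: π^{-1}(V) = ∅ ∈ τ ✓.
  V = {[K=L]}: π^{-1}(V) = {K, L} ∉ τ ✗.
  V = {[M=N]}: π^{-1}(V) = {M, N} ∉ τ ✗.
  V = {[K=L], [M=N]}: π^{-1}(V) = {K, L, M, N} ∈ τ ✓.
Open sets in the quotient: τ_Q = {{}, {[K=L], [M=N]}} (2 elements).


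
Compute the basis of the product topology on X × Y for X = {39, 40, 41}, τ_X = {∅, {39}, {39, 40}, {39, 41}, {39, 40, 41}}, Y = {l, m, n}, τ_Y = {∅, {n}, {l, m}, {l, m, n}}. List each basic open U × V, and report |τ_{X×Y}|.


Basis B = {∅ × ∅, {39} × {n}, {39} × {l, m}, {39, 40} × {n}, {39, 41} × {n}, {39} × {l, m, n}, {39, 40, 41} × {n}, {39, 40} × {l, m}, {39, 41} × {l, m}, {39, 40} × {l, m, n}, {39, 41} × {l, m, n}, {39, 40, 41} × {l, m}, {39, 40, 41} × {l, m, n}}; |τ_{X×Y}| = 25.

Enumerate products U × V with U ∈ τ_X, V ∈ τ_Y (deduplicated):
  ∅ × ∅ = {} (∅)
  {39} × {n} = {(39,n)}
  {39} × {l, m} = {(39,l), (39,m)}
  {39, 40} × {n} = {(39,n), (40,n)}
  {39, 41} × {n} = {(39,n), (41,n)}
  {39} × {l, m, n} = {(39,l), (39,m), (39,n)}
  {39, 40, 41} × {n} = {(39,n), (40,n), (41,n)}
  {39, 40} × {l, m} = {(39,l), (39,m), (40,l), (40,m)}
  {39, 41} × {l, m} = {(39,l), (39,m), (41,l), (41,m)}
  {39, 40} × {l, m, n} = {(39,l), (39,m), (39,n), (40,l), (40,m), (40,n)}
  {39, 41} × {l, m, n} = {(39,l), (39,m), (39,n), (41,l), (41,m), (41,n)}
  {39, 40, 41} × {l, m} = {(39,l), (39,m), (40,l), (40,m), (41,l), (41,m)}
  {39, 40, 41} × {l, m, n} = {(39,l), (39,m), (39,n), (40,l), (40,m), (40,n), (41,l), (41,m), (41,n)}
These 13 distinct sets form the basis B.
Close under arbitrary unions to get τ_{X×Y}; counting gives |τ_{X×Y}| = 25.


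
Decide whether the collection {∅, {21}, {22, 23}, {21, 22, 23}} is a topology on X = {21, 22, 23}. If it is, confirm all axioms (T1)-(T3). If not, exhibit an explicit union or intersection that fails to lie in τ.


τ IS a topology on X.

Axiom (T1): ∅ ∈ τ? Yes; X ∈ τ? Yes.
Axiom (T2/T3): check pairwise unions and intersections of members of τ.
All pairwise intersections and unions checked — each lies in τ. Therefore τ satisfies (T1), (T2), (T3): it IS a topology on X.


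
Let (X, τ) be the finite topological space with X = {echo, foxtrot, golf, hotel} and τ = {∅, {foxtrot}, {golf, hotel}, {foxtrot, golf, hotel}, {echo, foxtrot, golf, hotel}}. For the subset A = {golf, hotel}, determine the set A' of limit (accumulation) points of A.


A' = {echo, golf, hotel}

For each x ∈ X, list the open sets U ∈ τ with x ∈ U, then check whether U ∩ (A ∖ {x}) ≠ ∅ for every such U.
  x = echo: opens ∋ x are {echo, foxtrot, golf, hotel}; each meets A ∖ {echo}, so x IS a limit point.
  x = foxtrot: open {foxtrot} ∋ x has {foxtrot} ∩ (A ∖ {foxtrot}) = ∅, so x is NOT a limit point.
  x = golf: opens ∋ x are {golf, hotel}, {foxtrot, golf, hotel}, {echo, foxtrot, golf, hotel}; each meets A ∖ {golf}, so x IS a limit point.
  x = hotel: opens ∋ x are {golf, hotel}, {foxtrot, golf, hotel}, {echo, foxtrot, golf, hotel}; each meets A ∖ {hotel}, so x IS a limit point.
Collecting: A' = {echo, golf, hotel}.


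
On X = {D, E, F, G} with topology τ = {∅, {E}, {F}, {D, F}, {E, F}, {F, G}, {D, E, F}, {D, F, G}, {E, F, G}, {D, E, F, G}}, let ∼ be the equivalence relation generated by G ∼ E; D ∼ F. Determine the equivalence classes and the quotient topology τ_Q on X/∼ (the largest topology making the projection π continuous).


X/∼ = {[D=F], [E=G]}; |τ_Q| = 3.

Equivalence classes: [D=F], [E=G].
Quotient map π: X → X/∼ sends D ↦ [D=F], E ↦ [E=G], F ↦ [D=F], G ↦ [E=G].
For each subset V ⊆ X/∼, compute π^{-1}(V) ⊆ X and check whether π^{-1}(V) ∈ τ. V is open in τ_Q iff π^{-1}(V) ∈ τ.
  V = {}: π^{-1}(V) = ∅ ∈ τ ✓.
  V = {[D=F]}: π^{-1}(V) = {D, F} ∈ τ ✓.
  V = {[E=G]}: π^{-1}(V) = {E, G} ∉ τ ✗.
  V = {[D=F], [E=G]}: π^{-1}(V) = {D, E, F, G} ∈ τ ✓.
Open sets in the quotient: τ_Q = {{}, {[D=F]}, {[D=F], [E=G]}} (3 elements).


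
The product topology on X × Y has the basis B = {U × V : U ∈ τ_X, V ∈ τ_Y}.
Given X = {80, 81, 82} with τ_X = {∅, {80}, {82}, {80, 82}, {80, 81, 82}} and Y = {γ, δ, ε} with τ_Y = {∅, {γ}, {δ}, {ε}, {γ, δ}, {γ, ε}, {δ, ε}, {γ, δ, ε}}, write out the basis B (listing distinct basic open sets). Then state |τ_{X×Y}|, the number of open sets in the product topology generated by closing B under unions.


Basis B = {∅ × ∅, {80} × {γ}, {80} × {δ}, {80} × {ε}, {82} × {γ}, {82} × {δ}, {82} × {ε}, {80} × {γ, δ}, {80} × {γ, ε}, {80, 82} × {γ}, {80} × {δ, ε}, {80, 82} × {δ}, {80, 82} × {ε}, {82} × {γ, δ}, {82} × {γ, ε}, {82} × {δ, ε}, {80} × {γ, δ, ε}, {80, 81, 82} × {γ}, {80, 81, 82} × {δ}, {80, 81, 82} × {ε}, {82} × {γ, δ, ε}, {80, 82} × {γ, δ}, {80, 82} × {γ, ε}, {80, 82} × {δ, ε}, {80, 82} × {γ, δ, ε}, {80, 81, 82} × {γ, δ}, {80, 81, 82} × {γ, ε}, {80, 81, 82} × {δ, ε}, {80, 81, 82} × {γ, δ, ε}}; |τ_{X×Y}| = 125.

Enumerate products U × V with U ∈ τ_X, V ∈ τ_Y (deduplicated):
  ∅ × ∅ = {} (∅)
  {80} × {γ} = {(80,γ)}
  {80} × {δ} = {(80,δ)}
  {80} × {ε} = {(80,ε)}
  {82} × {γ} = {(82,γ)}
  {82} × {δ} = {(82,δ)}
  {82} × {ε} = {(82,ε)}
  {80} × {γ, δ} = {(80,γ), (80,δ)}
  {80} × {γ, ε} = {(80,γ), (80,ε)}
  {80, 82} × {γ} = {(80,γ), (82,γ)}
  {80} × {δ, ε} = {(80,δ), (80,ε)}
  {80, 82} × {δ} = {(80,δ), (82,δ)}
  {80, 82} × {ε} = {(80,ε), (82,ε)}
  {82} × {γ, δ} = {(82,γ), (82,δ)}
  {82} × {γ, ε} = {(82,γ), (82,ε)}
  {82} × {δ, ε} = {(82,δ), (82,ε)}
  {80} × {γ, δ, ε} = {(80,γ), (80,δ), (80,ε)}
  {80, 81, 82} × {γ} = {(80,γ), (81,γ), (82,γ)}
  {80, 81, 82} × {δ} = {(80,δ), (81,δ), (82,δ)}
  {80, 81, 82} × {ε} = {(80,ε), (81,ε), (82,ε)}
  {82} × {γ, δ, ε} = {(82,γ), (82,δ), (82,ε)}
  {80, 82} × {γ, δ} = {(80,γ), (80,δ), (82,γ), (82,δ)}
  {80, 82} × {γ, ε} = {(80,γ), (80,ε), (82,γ), (82,ε)}
  {80, 82} × {δ, ε} = {(80,δ), (80,ε), (82,δ), (82,ε)}
  {80, 82} × {γ, δ, ε} = {(80,γ), (80,δ), (80,ε), (82,γ), (82,δ), (82,ε)}
  {80, 81, 82} × {γ, δ} = {(80,γ), (80,δ), (81,γ), (81,δ), (82,γ), (82,δ)}
  {80, 81, 82} × {γ, ε} = {(80,γ), (80,ε), (81,γ), (81,ε), (82,γ), (82,ε)}
  {80, 81, 82} × {δ, ε} = {(80,δ), (80,ε), (81,δ), (81,ε), (82,δ), (82,ε)}
  {80, 81, 82} × {γ, δ, ε} = {(80,γ), (80,δ), (80,ε), (81,γ), (81,δ), (81,ε), (82,γ), (82,δ), (82,ε)}
These 29 distinct sets form the basis B.
Close under arbitrary unions to get τ_{X×Y}; counting gives |τ_{X×Y}| = 125.


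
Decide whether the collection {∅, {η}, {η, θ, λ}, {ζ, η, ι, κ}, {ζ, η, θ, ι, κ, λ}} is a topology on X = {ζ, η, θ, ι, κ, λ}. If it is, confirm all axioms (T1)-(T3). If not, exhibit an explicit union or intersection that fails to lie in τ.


τ IS a topology on X.

Axiom (T1): ∅ ∈ τ? Yes; X ∈ τ? Yes.
Axiom (T2/T3): check pairwise unions and intersections of members of τ.
All pairwise intersections and unions checked — each lies in τ. Therefore τ satisfies (T1), (T2), (T3): it IS a topology on X.


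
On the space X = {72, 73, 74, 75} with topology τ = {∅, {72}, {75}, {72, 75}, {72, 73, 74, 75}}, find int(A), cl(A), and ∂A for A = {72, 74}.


int(A) = {72}, cl(A) = {72, 73, 74}, ∂A = {73, 74}.

Closed sets in (X, τ) are complements of opens:
  closed(X, τ) = {∅, {73, 74}, {72, 73, 74}, {73, 74, 75}, {72, 73, 74, 75}}.
int(A) = ⋃ {U ∈ τ : U ⊆ A}. Opens contained in A: ∅, {72}.
Taking the union of these: int(A) = {72}.
cl(A) = ⋂ {C closed : A ⊆ C}. Closed sets containing A: {72, 73, 74}, {72, 73, 74, 75}.
Intersecting these: cl(A) = {72, 73, 74}.
∂A = cl(A) ∖ int(A) = {72, 73, 74} ∖ {72} = {73, 74}.


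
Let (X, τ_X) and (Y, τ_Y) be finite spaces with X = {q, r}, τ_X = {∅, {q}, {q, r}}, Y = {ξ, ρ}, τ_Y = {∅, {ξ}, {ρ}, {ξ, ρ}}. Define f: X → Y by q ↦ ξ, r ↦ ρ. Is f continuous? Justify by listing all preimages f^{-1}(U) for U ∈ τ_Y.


f is NOT continuous.

Compute f^{-1}(U) for each U ∈ τ_Y:
  U = ∅: f^{-1}(U) = ∅ ∈ τ_X ✓.
  U = {ξ}: f^{-1}(U) = {q} ∈ τ_X ✓.
  U = {ρ}: f^{-1}(U) = {r} ∉ τ_X ✗.
  U = {ξ, ρ}: f^{-1}(U) = {q, r} ∈ τ_X ✓.
Found U = {ρ} with f^{-1}(U) = {r} not in τ_X. Therefore f is NOT continuous.


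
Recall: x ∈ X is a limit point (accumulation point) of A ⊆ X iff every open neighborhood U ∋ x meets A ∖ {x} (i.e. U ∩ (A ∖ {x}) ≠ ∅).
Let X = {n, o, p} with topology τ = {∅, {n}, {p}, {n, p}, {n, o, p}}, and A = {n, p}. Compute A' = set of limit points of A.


A' = {o}

For each x ∈ X, list the open sets U ∈ τ with x ∈ U, then check whether U ∩ (A ∖ {x}) ≠ ∅ for every such U.
  x = n: open {n} ∋ x has {n} ∩ (A ∖ {n}) = ∅, so x is NOT a limit point.
  x = o: opens ∋ x are {n, o, p}; each meets A ∖ {o}, so x IS a limit point.
  x = p: open {p} ∋ x has {p} ∩ (A ∖ {p}) = ∅, so x is NOT a limit point.
Collecting: A' = {o}.


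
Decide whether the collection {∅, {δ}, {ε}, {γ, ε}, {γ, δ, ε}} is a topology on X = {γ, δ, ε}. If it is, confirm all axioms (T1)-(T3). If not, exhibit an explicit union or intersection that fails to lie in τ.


τ is NOT a topology on X.

Axiom (T1): ∅ ∈ τ? Yes; X ∈ τ? Yes.
Axiom (T2/T3): check pairwise unions and intersections of members of τ.
Counterexample for (T2): {δ} ∪ {ε} = {δ, ε} ∉ τ. Therefore τ is NOT a topology.


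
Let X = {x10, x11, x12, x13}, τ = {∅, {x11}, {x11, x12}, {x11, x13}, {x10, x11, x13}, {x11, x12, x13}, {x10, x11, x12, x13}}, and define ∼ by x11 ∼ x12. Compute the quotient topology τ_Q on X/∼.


X/∼ = {[x10], [x11=x12], [x13]}; |τ_Q| = 4.

Equivalence classes: [x10], [x11=x12], [x13].
Quotient map π: X → X/∼ sends x10 ↦ [x10], x11 ↦ [x11=x12], x12 ↦ [x11=x12], x13 ↦ [x13].
For each subset V ⊆ X/∼, compute π^{-1}(V) ⊆ X and check whether π^{-1}(V) ∈ τ. V is open in τ_Q iff π^{-1}(V) ∈ τ.
  V = {}: π^{-1}(V) = ∅ ∈ τ ✓.
  V = {[x10]}: π^{-1}(V) = {x10} ∉ τ ✗.
  V = {[x11=x12]}: π^{-1}(V) = {x11, x12} ∈ τ ✓.
  V = {[x10], [x11=x12]}: π^{-1}(V) = {x10, x11, x12} ∉ τ ✗.
  V = {[x13]}: π^{-1}(V) = {x13} ∉ τ ✗.
  V = {[x10], [x13]}: π^{-1}(V) = {x10, x13} ∉ τ ✗.
  V = {[x11=x12], [x13]}: π^{-1}(V) = {x11, x12, x13} ∈ τ ✓.
  V = {[x10], [x11=x12], [x13]}: π^{-1}(V) = {x10, x11, x12, x13} ∈ τ ✓.
Open sets in the quotient: τ_Q = {{}, {[x11=x12]}, {[x11=x12], [x13]}, {[x10], [x11=x12], [x13]}} (4 elements).


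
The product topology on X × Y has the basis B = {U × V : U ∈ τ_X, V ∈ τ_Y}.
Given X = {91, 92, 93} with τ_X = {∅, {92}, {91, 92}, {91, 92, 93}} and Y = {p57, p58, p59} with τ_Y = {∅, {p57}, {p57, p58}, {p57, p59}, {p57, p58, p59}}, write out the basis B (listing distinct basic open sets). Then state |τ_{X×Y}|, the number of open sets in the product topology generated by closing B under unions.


Basis B = {∅ × ∅, {92} × {p57}, {91, 92} × {p57}, {92} × {p57, p58}, {92} × {p57, p59}, {91, 92, 93} × {p57}, {92} × {p57, p58, p59}, {91, 92} × {p57, p58}, {91, 92} × {p57, p59}, {91, 92} × {p57, p58, p59}, {91, 92, 93} × {p57, p58}, {91, 92, 93} × {p57, p59}, {91, 92, 93} × {p57, p58, p59}}; |τ_{X×Y}| = 30.

Enumerate products U × V with U ∈ τ_X, V ∈ τ_Y (deduplicated):
  ∅ × ∅ = {} (∅)
  {92} × {p57} = {(92,p57)}
  {91, 92} × {p57} = {(91,p57), (92,p57)}
  {92} × {p57, p58} = {(92,p57), (92,p58)}
  {92} × {p57, p59} = {(92,p57), (92,p59)}
  {91, 92, 93} × {p57} = {(91,p57), (92,p57), (93,p57)}
  {92} × {p57, p58, p59} = {(92,p57), (92,p58), (92,p59)}
  {91, 92} × {p57, p58} = {(91,p57), (91,p58), (92,p57), (92,p58)}
  {91, 92} × {p57, p59} = {(91,p57), (91,p59), (92,p57), (92,p59)}
  {91, 92} × {p57, p58, p59} = {(91,p57), (91,p58), (91,p59), (92,p57), (92,p58), (92,p59)}
  {91, 92, 93} × {p57, p58} = {(91,p57), (91,p58), (92,p57), (92,p58), (93,p57), (93,p58)}
  {91, 92, 93} × {p57, p59} = {(91,p57), (91,p59), (92,p57), (92,p59), (93,p57), (93,p59)}
  {91, 92, 93} × {p57, p58, p59} = {(91,p57), (91,p58), (91,p59), (92,p57), (92,p58), (92,p59), (93,p57), (93,p58), (93,p59)}
These 13 distinct sets form the basis B.
Close under arbitrary unions to get τ_{X×Y}; counting gives |τ_{X×Y}| = 30.


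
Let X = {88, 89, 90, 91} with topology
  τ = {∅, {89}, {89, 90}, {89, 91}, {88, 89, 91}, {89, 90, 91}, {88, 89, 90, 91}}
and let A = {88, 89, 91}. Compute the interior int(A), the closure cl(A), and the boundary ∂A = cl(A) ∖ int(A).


int(A) = {88, 89, 91}, cl(A) = {88, 89, 90, 91}, ∂A = {90}.

Closed sets in (X, τ) are complements of opens:
  closed(X, τ) = {∅, {88}, {90}, {88, 90}, {88, 91}, {88, 90, 91}, {88, 89, 90, 91}}.
int(A) = ⋃ {U ∈ τ : U ⊆ A}. Opens contained in A: ∅, {89}, {89, 91}, {88, 89, 91}.
Taking the union of these: int(A) = {88, 89, 91}.
cl(A) = ⋂ {C closed : A ⊆ C}. Closed sets containing A: {88, 89, 90, 91}.
Intersecting these: cl(A) = {88, 89, 90, 91}.
∂A = cl(A) ∖ int(A) = {88, 89, 90, 91} ∖ {88, 89, 91} = {90}.


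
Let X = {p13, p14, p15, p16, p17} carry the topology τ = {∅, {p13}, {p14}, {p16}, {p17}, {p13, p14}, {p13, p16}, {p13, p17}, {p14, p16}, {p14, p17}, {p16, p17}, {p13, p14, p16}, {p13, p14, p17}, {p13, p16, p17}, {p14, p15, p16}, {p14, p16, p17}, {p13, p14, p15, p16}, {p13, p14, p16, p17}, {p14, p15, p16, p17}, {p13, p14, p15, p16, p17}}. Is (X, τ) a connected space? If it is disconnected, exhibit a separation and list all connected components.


(X, τ) is disconnected; components = [{p13}, {p17}, {p14, p15, p16}].

Find clopen sets (U ∈ τ with X ∖ U ∈ τ):
  U = ∅, X ∖ U = {p13, p14, p15, p16, p17} — both open, so U is clopen.
  U = {p13}, X ∖ U = {p14, p15, p16, p17} — both open, so U is clopen.
  U = {p17}, X ∖ U = {p13, p14, p15, p16} — both open, so U is clopen.
  U = {p13, p17}, X ∖ U = {p14, p15, p16} — both open, so U is clopen.
  U = {p14, p15, p16}, X ∖ U = {p13, p17} — both open, so U is clopen.
  U = {p13, p14, p15, p16}, X ∖ U = {p17} — both open, so U is clopen.
  U = {p14, p15, p16, p17}, X ∖ U = {p13} — both open, so U is clopen.
  U = {p13, p14, p15, p16, p17}, X ∖ U = ∅ — both open, so U is clopen.
Nontrivial clopen(s) exist: e.g. {p14, p15, p16, p17}. So (X, τ) is disconnected.
Compute connected components by grouping points that agree on all clopens:
  component: {p13}
  component: {p17}
  component: {p14, p15, p16}


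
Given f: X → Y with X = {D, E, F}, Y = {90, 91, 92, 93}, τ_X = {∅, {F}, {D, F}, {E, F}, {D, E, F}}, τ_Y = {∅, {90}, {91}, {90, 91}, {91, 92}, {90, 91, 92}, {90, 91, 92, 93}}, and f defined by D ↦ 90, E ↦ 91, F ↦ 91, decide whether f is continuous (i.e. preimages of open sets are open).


f is NOT continuous.

Compute f^{-1}(U) for each U ∈ τ_Y:
  U = ∅: f^{-1}(U) = ∅ ∈ τ_X ✓.
  U = {90}: f^{-1}(U) = {D} ∉ τ_X ✗.
  U = {91}: f^{-1}(U) = {E, F} ∈ τ_X ✓.
  U = {90, 91}: f^{-1}(U) = {D, E, F} ∈ τ_X ✓.
  U = {91, 92}: f^{-1}(U) = {E, F} ∈ τ_X ✓.
  U = {90, 91, 92}: f^{-1}(U) = {D, E, F} ∈ τ_X ✓.
  U = {90, 91, 92, 93}: f^{-1}(U) = {D, E, F} ∈ τ_X ✓.
Found U = {90} with f^{-1}(U) = {D} not in τ_X. Therefore f is NOT continuous.


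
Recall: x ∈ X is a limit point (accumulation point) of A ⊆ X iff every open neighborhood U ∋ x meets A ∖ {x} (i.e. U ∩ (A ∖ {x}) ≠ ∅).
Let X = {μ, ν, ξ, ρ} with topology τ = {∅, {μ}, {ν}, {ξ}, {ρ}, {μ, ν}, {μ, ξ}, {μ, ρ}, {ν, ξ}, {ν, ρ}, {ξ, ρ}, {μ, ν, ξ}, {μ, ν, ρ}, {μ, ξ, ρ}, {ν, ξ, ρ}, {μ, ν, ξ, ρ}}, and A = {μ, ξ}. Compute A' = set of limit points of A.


A' = ∅

For each x ∈ X, list the open sets U ∈ τ with x ∈ U, then check whether U ∩ (A ∖ {x}) ≠ ∅ for every such U.
  x = μ: open {μ} ∋ x has {μ} ∩ (A ∖ {μ}) = ∅, so x is NOT a limit point.
  x = ν: open {ν} ∋ x has {ν} ∩ (A ∖ {ν}) = ∅, so x is NOT a limit point.
  x = ξ: open {ξ} ∋ x has {ξ} ∩ (A ∖ {ξ}) = ∅, so x is NOT a limit point.
  x = ρ: open {ρ} ∋ x has {ρ} ∩ (A ∖ {ρ}) = ∅, so x is NOT a limit point.
Collecting: A' = ∅.


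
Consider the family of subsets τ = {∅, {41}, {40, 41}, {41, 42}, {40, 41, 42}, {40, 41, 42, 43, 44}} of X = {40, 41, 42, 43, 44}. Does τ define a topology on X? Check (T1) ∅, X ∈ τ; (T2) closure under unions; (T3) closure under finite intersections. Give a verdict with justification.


τ IS a topology on X.

Axiom (T1): ∅ ∈ τ? Yes; X ∈ τ? Yes.
Axiom (T2/T3): check pairwise unions and intersections of members of τ.
All pairwise intersections and unions checked — each lies in τ. Therefore τ satisfies (T1), (T2), (T3): it IS a topology on X.


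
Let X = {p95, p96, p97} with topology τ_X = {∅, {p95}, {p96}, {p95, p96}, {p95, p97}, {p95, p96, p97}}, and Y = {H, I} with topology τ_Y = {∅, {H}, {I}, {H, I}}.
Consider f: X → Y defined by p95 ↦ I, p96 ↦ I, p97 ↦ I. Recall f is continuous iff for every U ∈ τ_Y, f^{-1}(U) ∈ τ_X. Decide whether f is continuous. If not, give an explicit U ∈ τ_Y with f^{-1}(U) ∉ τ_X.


f IS continuous.

Compute f^{-1}(U) for each U ∈ τ_Y:
  U = ∅: f^{-1}(U) = ∅ ∈ τ_X ✓.
  U = {H}: f^{-1}(U) = ∅ ∈ τ_X ✓.
  U = {I}: f^{-1}(U) = {p95, p96, p97} ∈ τ_X ✓.
  U = {H, I}: f^{-1}(U) = {p95, p96, p97} ∈ τ_X ✓.
Every preimage lies in τ_X, so f IS continuous.


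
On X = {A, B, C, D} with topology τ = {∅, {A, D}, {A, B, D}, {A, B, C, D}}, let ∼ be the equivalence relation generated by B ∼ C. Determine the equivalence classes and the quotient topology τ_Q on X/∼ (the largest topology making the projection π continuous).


X/∼ = {[A], [B=C], [D]}; |τ_Q| = 3.

Equivalence classes: [A], [B=C], [D].
Quotient map π: X → X/∼ sends A ↦ [A], B ↦ [B=C], C ↦ [B=C], D ↦ [D].
For each subset V ⊆ X/∼, compute π^{-1}(V) ⊆ X and check whether π^{-1}(V) ∈ τ. V is open in τ_Q iff π^{-1}(V) ∈ τ.
  V = {}: π^{-1}(V) = ∅ ∈ τ ✓.
  V = {[A]}: π^{-1}(V) = {A} ∉ τ ✗.
  V = {[B=C]}: π^{-1}(V) = {B, C} ∉ τ ✗.
  V = {[A], [B=C]}: π^{-1}(V) = {A, B, C} ∉ τ ✗.
  V = {[D]}: π^{-1}(V) = {D} ∉ τ ✗.
  V = {[A], [D]}: π^{-1}(V) = {A, D} ∈ τ ✓.
  V = {[B=C], [D]}: π^{-1}(V) = {B, C, D} ∉ τ ✗.
  V = {[A], [B=C], [D]}: π^{-1}(V) = {A, B, C, D} ∈ τ ✓.
Open sets in the quotient: τ_Q = {{}, {[A], [D]}, {[A], [B=C], [D]}} (3 elements).


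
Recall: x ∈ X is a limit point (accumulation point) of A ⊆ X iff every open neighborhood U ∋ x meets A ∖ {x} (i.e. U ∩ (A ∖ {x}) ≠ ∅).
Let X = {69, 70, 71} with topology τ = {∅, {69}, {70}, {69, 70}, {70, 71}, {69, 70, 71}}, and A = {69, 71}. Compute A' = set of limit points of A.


A' = ∅

For each x ∈ X, list the open sets U ∈ τ with x ∈ U, then check whether U ∩ (A ∖ {x}) ≠ ∅ for every such U.
  x = 69: open {69} ∋ x has {69} ∩ (A ∖ {69}) = ∅, so x is NOT a limit point.
  x = 70: open {70} ∋ x has {70} ∩ (A ∖ {70}) = ∅, so x is NOT a limit point.
  x = 71: open {70, 71} ∋ x has {70, 71} ∩ (A ∖ {71}) = ∅, so x is NOT a limit point.
Collecting: A' = ∅.


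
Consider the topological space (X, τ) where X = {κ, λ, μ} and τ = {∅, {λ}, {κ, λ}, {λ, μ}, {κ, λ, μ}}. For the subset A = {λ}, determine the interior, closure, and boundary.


int(A) = {λ}, cl(A) = {κ, λ, μ}, ∂A = {κ, μ}.

Closed sets in (X, τ) are complements of opens:
  closed(X, τ) = {∅, {κ}, {μ}, {κ, μ}, {κ, λ, μ}}.
int(A) = ⋃ {U ∈ τ : U ⊆ A}. Opens contained in A: ∅, {λ}.
Taking the union of these: int(A) = {λ}.
cl(A) = ⋂ {C closed : A ⊆ C}. Closed sets containing A: {κ, λ, μ}.
Intersecting these: cl(A) = {κ, λ, μ}.
∂A = cl(A) ∖ int(A) = {κ, λ, μ} ∖ {λ} = {κ, μ}.


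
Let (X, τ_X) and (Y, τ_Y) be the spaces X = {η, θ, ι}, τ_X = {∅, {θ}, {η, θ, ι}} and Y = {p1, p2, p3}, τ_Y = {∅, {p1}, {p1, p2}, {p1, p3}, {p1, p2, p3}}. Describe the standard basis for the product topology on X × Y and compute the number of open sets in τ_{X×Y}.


Basis B = {∅ × ∅, {θ} × {p1}, {θ} × {p1, p2}, {θ} × {p1, p3}, {η, θ, ι} × {p1}, {θ} × {p1, p2, p3}, {η, θ, ι} × {p1, p2}, {η, θ, ι} × {p1, p3}, {η, θ, ι} × {p1, p2, p3}}; |τ_{X×Y}| = 14.

Enumerate products U × V with U ∈ τ_X, V ∈ τ_Y (deduplicated):
  ∅ × ∅ = {} (∅)
  {θ} × {p1} = {(θ,p1)}
  {θ} × {p1, p2} = {(θ,p1), (θ,p2)}
  {θ} × {p1, p3} = {(θ,p1), (θ,p3)}
  {η, θ, ι} × {p1} = {(η,p1), (θ,p1), (ι,p1)}
  {θ} × {p1, p2, p3} = {(θ,p1), (θ,p2), (θ,p3)}
  {η, θ, ι} × {p1, p2} = {(η,p1), (η,p2), (θ,p1), (θ,p2), (ι,p1), (ι,p2)}
  {η, θ, ι} × {p1, p3} = {(η,p1), (η,p3), (θ,p1), (θ,p3), (ι,p1), (ι,p3)}
  {η, θ, ι} × {p1, p2, p3} = {(η,p1), (η,p2), (η,p3), (θ,p1), (θ,p2), (θ,p3), (ι,p1), (ι,p2), (ι,p3)}
These 9 distinct sets form the basis B.
Close under arbitrary unions to get τ_{X×Y}; counting gives |τ_{X×Y}| = 14.


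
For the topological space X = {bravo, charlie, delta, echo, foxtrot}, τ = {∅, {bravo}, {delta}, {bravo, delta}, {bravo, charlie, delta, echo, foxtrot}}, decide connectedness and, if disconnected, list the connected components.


(X, τ) is connected.

Find clopen sets (U ∈ τ with X ∖ U ∈ τ):
  U = ∅, X ∖ U = {bravo, charlie, delta, echo, foxtrot} — both open, so U is clopen.
  U = {bravo, charlie, delta, echo, foxtrot}, X ∖ U = ∅ — both open, so U is clopen.
Only trivial clopens (∅ and X) exist, so (X, τ) is connected.
Compute connected components by grouping points that agree on all clopens:
  component: {bravo, charlie, delta, echo, foxtrot}


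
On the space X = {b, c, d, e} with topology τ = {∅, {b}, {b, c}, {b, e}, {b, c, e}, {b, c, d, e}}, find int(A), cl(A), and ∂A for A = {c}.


int(A) = ∅, cl(A) = {c, d}, ∂A = {c, d}.

Closed sets in (X, τ) are complements of opens:
  closed(X, τ) = {∅, {d}, {c, d}, {d, e}, {c, d, e}, {b, c, d, e}}.
int(A) = ⋃ {U ∈ τ : U ⊆ A}. Opens contained in A: ∅.
Taking the union of these: int(A) = ∅.
cl(A) = ⋂ {C closed : A ⊆ C}. Closed sets containing A: {c, d}, {c, d, e}, {b, c, d, e}.
Intersecting these: cl(A) = {c, d}.
∂A = cl(A) ∖ int(A) = {c, d} ∖ ∅ = {c, d}.


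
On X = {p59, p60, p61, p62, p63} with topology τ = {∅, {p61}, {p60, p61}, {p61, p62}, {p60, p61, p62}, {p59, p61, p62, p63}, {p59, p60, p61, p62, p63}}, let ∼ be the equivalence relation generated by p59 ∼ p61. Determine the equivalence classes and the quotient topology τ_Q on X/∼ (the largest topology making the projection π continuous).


X/∼ = {[p59=p61], [p60], [p62], [p63]}; |τ_Q| = 3.

Equivalence classes: [p59=p61], [p60], [p62], [p63].
Quotient map π: X → X/∼ sends p59 ↦ [p59=p61], p60 ↦ [p60], p61 ↦ [p59=p61], p62 ↦ [p62], p63 ↦ [p63].
For each subset V ⊆ X/∼, compute π^{-1}(V) ⊆ X and check whether π^{-1}(V) ∈ τ. V is open in τ_Q iff π^{-1}(V) ∈ τ.
  V = {}: π^{-1}(V) = ∅ ∈ τ ✓.
  V = {[p59=p61]}: π^{-1}(V) = {p59, p61} ∉ τ ✗.
  V = {[p60]}: π^{-1}(V) = {p60} ∉ τ ✗.
  V = {[p59=p61], [p60]}: π^{-1}(V) = {p59, p60, p61} ∉ τ ✗.
  V = {[p62]}: π^{-1}(V) = {p62} ∉ τ ✗.
  V = {[p59=p61], [p62]}: π^{-1}(V) = {p59, p61, p62} ∉ τ ✗.
  V = {[p60], [p62]}: π^{-1}(V) = {p60, p62} ∉ τ ✗.
  V = {[p59=p61], [p60], [p62]}: π^{-1}(V) = {p59, p60, p61, p62} ∉ τ ✗.
  V = {[p63]}: π^{-1}(V) = {p63} ∉ τ ✗.
  V = {[p59=p61], [p63]}: π^{-1}(V) = {p59, p61, p63} ∉ τ ✗.
  V = {[p60], [p63]}: π^{-1}(V) = {p60, p63} ∉ τ ✗.
  V = {[p59=p61], [p60], [p63]}: π^{-1}(V) = {p59, p60, p61, p63} ∉ τ ✗.
  V = {[p62], [p63]}: π^{-1}(V) = {p62, p63} ∉ τ ✗.
  V = {[p59=p61], [p62], [p63]}: π^{-1}(V) = {p59, p61, p62, p63} ∈ τ ✓.
  V = {[p60], [p62], [p63]}: π^{-1}(V) = {p60, p62, p63} ∉ τ ✗.
  V = {[p59=p61], [p60], [p62], [p63]}: π^{-1}(V) = {p59, p60, p61, p62, p63} ∈ τ ✓.
Open sets in the quotient: τ_Q = {{}, {[p59=p61], [p62], [p63]}, {[p59=p61], [p60], [p62], [p63]}} (3 elements).


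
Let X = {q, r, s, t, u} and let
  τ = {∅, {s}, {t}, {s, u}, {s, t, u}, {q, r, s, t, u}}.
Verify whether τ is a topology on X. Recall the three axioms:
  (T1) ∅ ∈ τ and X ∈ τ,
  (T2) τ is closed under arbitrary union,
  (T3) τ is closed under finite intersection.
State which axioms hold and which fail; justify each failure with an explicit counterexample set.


τ is NOT a topology on X.

Axiom (T1): ∅ ∈ τ? Yes; X ∈ τ? Yes.
Axiom (T2/T3): check pairwise unions and intersections of members of τ.
Counterexample for (T2): {s} ∪ {t} = {s, t} ∉ τ. Therefore τ is NOT a topology.


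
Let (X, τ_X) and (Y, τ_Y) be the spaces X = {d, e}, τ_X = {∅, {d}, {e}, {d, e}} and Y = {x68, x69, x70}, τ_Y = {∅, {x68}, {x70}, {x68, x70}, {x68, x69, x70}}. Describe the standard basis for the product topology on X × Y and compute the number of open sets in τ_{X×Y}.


Basis B = {∅ × ∅, {d} × {x68}, {d} × {x70}, {e} × {x68}, {e} × {x70}, {d} × {x68, x70}, {d, e} × {x68}, {d, e} × {x70}, {e} × {x68, x70}, {d} × {x68, x69, x70}, {e} × {x68, x69, x70}, {d, e} × {x68, x70}, {d, e} × {x68, x69, x70}}; |τ_{X×Y}| = 25.

Enumerate products U × V with U ∈ τ_X, V ∈ τ_Y (deduplicated):
  ∅ × ∅ = {} (∅)
  {d} × {x68} = {(d,x68)}
  {d} × {x70} = {(d,x70)}
  {e} × {x68} = {(e,x68)}
  {e} × {x70} = {(e,x70)}
  {d} × {x68, x70} = {(d,x68), (d,x70)}
  {d, e} × {x68} = {(d,x68), (e,x68)}
  {d, e} × {x70} = {(d,x70), (e,x70)}
  {e} × {x68, x70} = {(e,x68), (e,x70)}
  {d} × {x68, x69, x70} = {(d,x68), (d,x69), (d,x70)}
  {e} × {x68, x69, x70} = {(e,x68), (e,x69), (e,x70)}
  {d, e} × {x68, x70} = {(d,x68), (d,x70), (e,x68), (e,x70)}
  {d, e} × {x68, x69, x70} = {(d,x68), (d,x69), (d,x70), (e,x68), (e,x69), (e,x70)}
These 13 distinct sets form the basis B.
Close under arbitrary unions to get τ_{X×Y}; counting gives |τ_{X×Y}| = 25.


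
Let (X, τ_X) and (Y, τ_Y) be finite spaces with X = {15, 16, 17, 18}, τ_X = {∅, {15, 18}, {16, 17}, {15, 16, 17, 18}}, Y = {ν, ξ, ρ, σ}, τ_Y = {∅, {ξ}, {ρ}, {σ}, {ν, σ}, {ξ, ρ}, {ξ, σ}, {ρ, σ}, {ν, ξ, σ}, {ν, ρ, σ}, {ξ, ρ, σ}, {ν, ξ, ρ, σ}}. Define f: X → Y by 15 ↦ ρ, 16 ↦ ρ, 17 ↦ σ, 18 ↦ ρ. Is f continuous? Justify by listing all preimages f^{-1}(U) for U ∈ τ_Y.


f is NOT continuous.

Compute f^{-1}(U) for each U ∈ τ_Y:
  U = ∅: f^{-1}(U) = ∅ ∈ τ_X ✓.
  U = {ξ}: f^{-1}(U) = ∅ ∈ τ_X ✓.
  U = {ρ}: f^{-1}(U) = {15, 16, 18} ∉ τ_X ✗.
  U = {σ}: f^{-1}(U) = {17} ∉ τ_X ✗.
  U = {ν, σ}: f^{-1}(U) = {17} ∉ τ_X ✗.
  U = {ξ, ρ}: f^{-1}(U) = {15, 16, 18} ∉ τ_X ✗.
  U = {ξ, σ}: f^{-1}(U) = {17} ∉ τ_X ✗.
  U = {ρ, σ}: f^{-1}(U) = {15, 16, 17, 18} ∈ τ_X ✓.
  U = {ν, ξ, σ}: f^{-1}(U) = {17} ∉ τ_X ✗.
  U = {ν, ρ, σ}: f^{-1}(U) = {15, 16, 17, 18} ∈ τ_X ✓.
  U = {ξ, ρ, σ}: f^{-1}(U) = {15, 16, 17, 18} ∈ τ_X ✓.
  U = {ν, ξ, ρ, σ}: f^{-1}(U) = {15, 16, 17, 18} ∈ τ_X ✓.
Found U = {ρ} with f^{-1}(U) = {15, 16, 18} not in τ_X. Therefore f is NOT continuous.


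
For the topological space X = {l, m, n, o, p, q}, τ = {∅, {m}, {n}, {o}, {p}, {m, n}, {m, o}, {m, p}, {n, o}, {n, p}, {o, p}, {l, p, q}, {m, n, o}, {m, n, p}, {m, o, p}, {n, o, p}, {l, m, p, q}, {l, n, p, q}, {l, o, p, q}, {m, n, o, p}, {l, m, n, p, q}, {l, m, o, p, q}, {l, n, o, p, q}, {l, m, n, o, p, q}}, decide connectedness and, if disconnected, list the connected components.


(X, τ) is disconnected; components = [{m}, {n}, {o}, {l, p, q}].

Find clopen sets (U ∈ τ with X ∖ U ∈ τ):
  U = ∅, X ∖ U = {l, m, n, o, p, q} — both open, so U is clopen.
  U = {m}, X ∖ U = {l, n, o, p, q} — both open, so U is clopen.
  U = {n}, X ∖ U = {l, m, o, p, q} — both open, so U is clopen.
  U = {o}, X ∖ U = {l, m, n, p, q} — both open, so U is clopen.
  U = {m, n}, X ∖ U = {l, o, p, q} — both open, so U is clopen.
  U = {m, o}, X ∖ U = {l, n, p, q} — both open, so U is clopen.
  U = {n, o}, X ∖ U = {l, m, p, q} — both open, so U is clopen.
  U = {l, p, q}, X ∖ U = {m, n, o} — both open, so U is clopen.
  U = {m, n, o}, X ∖ U = {l, p, q} — both open, so U is clopen.
  U = {l, m, p, q}, X ∖ U = {n, o} — both open, so U is clopen.
  U = {l, n, p, q}, X ∖ U = {m, o} — both open, so U is clopen.
  U = {l, o, p, q}, X ∖ U = {m, n} — both open, so U is clopen.
  U = {l, m, n, p, q}, X ∖ U = {o} — both open, so U is clopen.
  U = {l, m, o, p, q}, X ∖ U = {n} — both open, so U is clopen.
  U = {l, n, o, p, q}, X ∖ U = {m} — both open, so U is clopen.
  U = {l, m, n, o, p, q}, X ∖ U = ∅ — both open, so U is clopen.
Nontrivial clopen(s) exist: e.g. {l, m, n, p, q}. So (X, τ) is disconnected.
Compute connected components by grouping points that agree on all clopens:
  component: {m}
  component: {n}
  component: {o}
  component: {l, p, q}


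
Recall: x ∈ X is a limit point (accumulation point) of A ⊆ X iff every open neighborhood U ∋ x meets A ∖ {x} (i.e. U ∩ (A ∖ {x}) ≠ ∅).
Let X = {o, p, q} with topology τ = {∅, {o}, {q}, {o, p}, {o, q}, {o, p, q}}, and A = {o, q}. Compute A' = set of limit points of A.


A' = {p}

For each x ∈ X, list the open sets U ∈ τ with x ∈ U, then check whether U ∩ (A ∖ {x}) ≠ ∅ for every such U.
  x = o: open {o} ∋ x has {o} ∩ (A ∖ {o}) = ∅, so x is NOT a limit point.
  x = p: opens ∋ x are {o, p}, {o, p, q}; each meets A ∖ {p}, so x IS a limit point.
  x = q: open {q} ∋ x has {q} ∩ (A ∖ {q}) = ∅, so x is NOT a limit point.
Collecting: A' = {p}.


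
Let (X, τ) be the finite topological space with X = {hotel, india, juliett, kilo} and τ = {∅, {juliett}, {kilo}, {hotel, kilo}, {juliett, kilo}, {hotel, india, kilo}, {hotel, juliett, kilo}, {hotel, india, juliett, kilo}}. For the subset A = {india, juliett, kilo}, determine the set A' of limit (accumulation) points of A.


A' = {hotel, india}

For each x ∈ X, list the open sets U ∈ τ with x ∈ U, then check whether U ∩ (A ∖ {x}) ≠ ∅ for every such U.
  x = hotel: opens ∋ x are {hotel, kilo}, {hotel, india, kilo}, {hotel, juliett, kilo}, {hotel, india, juliett, kilo}; each meets A ∖ {hotel}, so x IS a limit point.
  x = india: opens ∋ x are {hotel, india, kilo}, {hotel, india, juliett, kilo}; each meets A ∖ {india}, so x IS a limit point.
  x = juliett: open {juliett} ∋ x has {juliett} ∩ (A ∖ {juliett}) = ∅, so x is NOT a limit point.
  x = kilo: open {kilo} ∋ x has {kilo} ∩ (A ∖ {kilo}) = ∅, so x is NOT a limit point.
Collecting: A' = {hotel, india}.


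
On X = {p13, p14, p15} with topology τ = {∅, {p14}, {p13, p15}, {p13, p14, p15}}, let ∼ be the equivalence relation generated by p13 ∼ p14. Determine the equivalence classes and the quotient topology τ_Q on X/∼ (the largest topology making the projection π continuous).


X/∼ = {[p13=p14], [p15]}; |τ_Q| = 2.

Equivalence classes: [p13=p14], [p15].
Quotient map π: X → X/∼ sends p13 ↦ [p13=p14], p14 ↦ [p13=p14], p15 ↦ [p15].
For each subset V ⊆ X/∼, compute π^{-1}(V) ⊆ X and check whether π^{-1}(V) ∈ τ. V is open in τ_Q iff π^{-1}(V) ∈ τ.
  V = {}: π^{-1}(V) = ∅ ∈ τ ✓.
  V = {[p13=p14]}: π^{-1}(V) = {p13, p14} ∉ τ ✗.
  V = {[p15]}: π^{-1}(V) = {p15} ∉ τ ✗.
  V = {[p13=p14], [p15]}: π^{-1}(V) = {p13, p14, p15} ∈ τ ✓.
Open sets in the quotient: τ_Q = {{}, {[p13=p14], [p15]}} (2 elements).


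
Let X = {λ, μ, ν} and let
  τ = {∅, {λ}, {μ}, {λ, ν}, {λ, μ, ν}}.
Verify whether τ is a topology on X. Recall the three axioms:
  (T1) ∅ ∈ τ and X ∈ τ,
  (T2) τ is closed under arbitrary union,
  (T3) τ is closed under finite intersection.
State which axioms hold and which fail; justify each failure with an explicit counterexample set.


τ is NOT a topology on X.

Axiom (T1): ∅ ∈ τ? Yes; X ∈ τ? Yes.
Axiom (T2/T3): check pairwise unions and intersections of members of τ.
Counterexample for (T2): {λ} ∪ {μ} = {λ, μ} ∉ τ. Therefore τ is NOT a topology.


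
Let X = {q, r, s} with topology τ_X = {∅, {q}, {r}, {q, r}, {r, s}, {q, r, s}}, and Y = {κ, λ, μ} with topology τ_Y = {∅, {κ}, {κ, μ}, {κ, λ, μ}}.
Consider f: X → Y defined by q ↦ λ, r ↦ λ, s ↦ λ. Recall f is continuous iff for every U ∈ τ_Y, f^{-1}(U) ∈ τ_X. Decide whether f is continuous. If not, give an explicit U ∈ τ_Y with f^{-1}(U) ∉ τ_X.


f IS continuous.

Compute f^{-1}(U) for each U ∈ τ_Y:
  U = ∅: f^{-1}(U) = ∅ ∈ τ_X ✓.
  U = {κ}: f^{-1}(U) = ∅ ∈ τ_X ✓.
  U = {κ, μ}: f^{-1}(U) = ∅ ∈ τ_X ✓.
  U = {κ, λ, μ}: f^{-1}(U) = {q, r, s} ∈ τ_X ✓.
Every preimage lies in τ_X, so f IS continuous.


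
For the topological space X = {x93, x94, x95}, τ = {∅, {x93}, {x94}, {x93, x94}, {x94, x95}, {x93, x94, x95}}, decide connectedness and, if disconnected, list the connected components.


(X, τ) is disconnected; components = [{x93}, {x94, x95}].

Find clopen sets (U ∈ τ with X ∖ U ∈ τ):
  U = ∅, X ∖ U = {x93, x94, x95} — both open, so U is clopen.
  U = {x93}, X ∖ U = {x94, x95} — both open, so U is clopen.
  U = {x94, x95}, X ∖ U = {x93} — both open, so U is clopen.
  U = {x93, x94, x95}, X ∖ U = ∅ — both open, so U is clopen.
Nontrivial clopen(s) exist: e.g. {x94, x95}. So (X, τ) is disconnected.
Compute connected components by grouping points that agree on all clopens:
  component: {x93}
  component: {x94, x95}


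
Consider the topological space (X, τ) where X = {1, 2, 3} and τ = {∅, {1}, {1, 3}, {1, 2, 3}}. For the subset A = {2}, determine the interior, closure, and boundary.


int(A) = ∅, cl(A) = {2}, ∂A = {2}.

Closed sets in (X, τ) are complements of opens:
  closed(X, τ) = {∅, {2}, {2, 3}, {1, 2, 3}}.
int(A) = ⋃ {U ∈ τ : U ⊆ A}. Opens contained in A: ∅.
Taking the union of these: int(A) = ∅.
cl(A) = ⋂ {C closed : A ⊆ C}. Closed sets containing A: {2}, {2, 3}, {1, 2, 3}.
Intersecting these: cl(A) = {2}.
∂A = cl(A) ∖ int(A) = {2} ∖ ∅ = {2}.


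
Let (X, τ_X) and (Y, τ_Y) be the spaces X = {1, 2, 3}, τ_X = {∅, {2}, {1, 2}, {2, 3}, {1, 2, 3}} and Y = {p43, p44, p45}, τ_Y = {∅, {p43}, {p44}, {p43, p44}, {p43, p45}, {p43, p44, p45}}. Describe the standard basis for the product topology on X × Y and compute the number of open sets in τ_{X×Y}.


Basis B = {∅ × ∅, {2} × {p43}, {2} × {p44}, {1, 2} × {p43}, {1, 2} × {p44}, {2} × {p43, p44}, {2} × {p43, p45}, {2, 3} × {p43}, {2, 3} × {p44}, {1, 2, 3} × {p43}, {1, 2, 3} × {p44}, {2} × {p43, p44, p45}, {1, 2} × {p43, p44}, {1, 2} × {p43, p45}, {2, 3} × {p43, p44}, {2, 3} × {p43, p45}, {1, 2} × {p43, p44, p45}, {1, 2, 3} × {p43, p44}, {1, 2, 3} × {p43, p45}, {2, 3} × {p43, p44, p45}, {1, 2, 3} × {p43, p44, p45}}; |τ_{X×Y}| = 70.

Enumerate products U × V with U ∈ τ_X, V ∈ τ_Y (deduplicated):
  ∅ × ∅ = {} (∅)
  {2} × {p43} = {(2,p43)}
  {2} × {p44} = {(2,p44)}
  {1, 2} × {p43} = {(1,p43), (2,p43)}
  {1, 2} × {p44} = {(1,p44), (2,p44)}
  {2} × {p43, p44} = {(2,p43), (2,p44)}
  {2} × {p43, p45} = {(2,p43), (2,p45)}
  {2, 3} × {p43} = {(2,p43), (3,p43)}
  {2, 3} × {p44} = {(2,p44), (3,p44)}
  {1, 2, 3} × {p43} = {(1,p43), (2,p43), (3,p43)}
  {1, 2, 3} × {p44} = {(1,p44), (2,p44), (3,p44)}
  {2} × {p43, p44, p45} = {(2,p43), (2,p44), (2,p45)}
  {1, 2} × {p43, p44} = {(1,p43), (1,p44), (2,p43), (2,p44)}
  {1, 2} × {p43, p45} = {(1,p43), (1,p45), (2,p43), (2,p45)}
  {2, 3} × {p43, p44} = {(2,p43), (2,p44), (3,p43), (3,p44)}
  {2, 3} × {p43, p45} = {(2,p43), (2,p45), (3,p43), (3,p45)}
  {1, 2} × {p43, p44, p45} = {(1,p43), (1,p44), (1,p45), (2,p43), (2,p44), (2,p45)}
  {1, 2, 3} × {p43, p44} = {(1,p43), (1,p44), (2,p43), (2,p44), (3,p43), (3,p44)}
  {1, 2, 3} × {p43, p45} = {(1,p43), (1,p45), (2,p43), (2,p45), (3,p43), (3,p45)}
  {2, 3} × {p43, p44, p45} = {(2,p43), (2,p44), (2,p45), (3,p43), (3,p44), (3,p45)}
  {1, 2, 3} × {p43, p44, p45} = {(1,p43), (1,p44), (1,p45), (2,p43), (2,p44), (2,p45), (3,p43), (3,p44), (3,p45)}
These 21 distinct sets form the basis B.
Close under arbitrary unions to get τ_{X×Y}; counting gives |τ_{X×Y}| = 70.
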